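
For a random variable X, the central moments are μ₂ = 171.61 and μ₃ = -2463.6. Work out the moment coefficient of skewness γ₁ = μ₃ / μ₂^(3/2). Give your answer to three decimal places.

-1.096

σ = √μ₂ = √171.61 = 13.10000
σ³ = μ₂^(3/2) = 2248.09100
γ₁ = μ₃/σ³ = -2463.6 / 2248.09100 ≈ -1.096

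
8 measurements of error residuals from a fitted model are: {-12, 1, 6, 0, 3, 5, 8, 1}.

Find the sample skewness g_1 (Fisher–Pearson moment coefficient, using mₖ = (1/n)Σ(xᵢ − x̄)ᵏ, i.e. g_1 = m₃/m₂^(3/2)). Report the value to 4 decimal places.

x̄ = (-12 + 1 + 6 + 0 + 3 + 5 + 8 + 1) / 8 = 1.5000
deviations (xᵢ − x̄): -13.5000, -0.5000, 4.5000, -1.5000, 1.5000, 3.5000, 6.5000, -0.5000
Σ(xᵢ − x̄)² = 262.0000 ⇒ m₂ = 262.0000/8 = 32.75000
Σ(xᵢ − x̄)³ = -2052.0000 ⇒ m₃ = -2052.0000/8 = -256.50000
m₂^(3/2) = 32.75000^(1.5) = 187.42044
g_1 = m₃ / m₂^(3/2) = -256.50000 / 187.42044 ≈ -1.3686

-1.3686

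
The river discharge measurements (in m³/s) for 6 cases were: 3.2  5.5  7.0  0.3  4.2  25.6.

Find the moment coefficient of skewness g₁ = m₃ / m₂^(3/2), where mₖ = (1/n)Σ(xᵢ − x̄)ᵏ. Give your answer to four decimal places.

x̄ = (3.2 + 5.5 + 7.0 + 0.3 + 4.2 + 25.6) / 6 = 7.6333
deviations (xᵢ − x̄): -4.4333, -2.1333, -0.6333, -7.3333, -3.4333, 17.9667
Σ(xᵢ − x̄)² = 412.9733 ⇒ m₂ = 412.9733/6 = 68.82889
Σ(xᵢ − x̄)³ = 5267.7204 ⇒ m₃ = 5267.7204/6 = 877.95341
m₂^(3/2) = 68.82889^(1.5) = 571.02634
g₁ = m₃ / m₂^(3/2) = 877.95341 / 571.02634 ≈ 1.5375

1.5375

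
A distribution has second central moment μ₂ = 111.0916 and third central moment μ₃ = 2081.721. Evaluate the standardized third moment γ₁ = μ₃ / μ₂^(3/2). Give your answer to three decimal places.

σ = √μ₂ = √111.0916 = 10.54000
σ³ = μ₂^(3/2) = 1170.90546
γ₁ = μ₃/σ³ = 2081.721 / 1170.90546 ≈ 1.778

1.778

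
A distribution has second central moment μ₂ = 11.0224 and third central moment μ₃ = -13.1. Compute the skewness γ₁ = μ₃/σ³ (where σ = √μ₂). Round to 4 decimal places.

-0.3580

σ = √μ₂ = √11.0224 = 3.32000
σ³ = μ₂^(3/2) = 36.59437
γ₁ = μ₃/σ³ = -13.1 / 36.59437 ≈ -0.3580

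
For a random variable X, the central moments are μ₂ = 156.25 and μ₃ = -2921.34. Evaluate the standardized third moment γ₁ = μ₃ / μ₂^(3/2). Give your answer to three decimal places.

-1.496

σ = √μ₂ = √156.25 = 12.50000
σ³ = μ₂^(3/2) = 1953.12500
γ₁ = μ₃/σ³ = -2921.34 / 1953.12500 ≈ -1.496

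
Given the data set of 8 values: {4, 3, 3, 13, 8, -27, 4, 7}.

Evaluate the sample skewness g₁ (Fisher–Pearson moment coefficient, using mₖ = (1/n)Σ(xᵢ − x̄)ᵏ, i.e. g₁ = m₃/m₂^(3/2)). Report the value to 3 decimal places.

-1.901

x̄ = (4 + 3 + 3 + 13 + 8 - 27 + 4 + 7) / 8 = 1.8750
deviations (xᵢ − x̄): 2.1250, 1.1250, 1.1250, 11.1250, 6.1250, -28.8750, 2.1250, 5.1250
Σ(xᵢ − x̄)² = 1032.8750 ⇒ m₂ = 1032.8750/8 = 129.10938
Σ(xᵢ − x̄)³ = -22311.6563 ⇒ m₃ = -22311.6563/8 = -2788.95703
m₂^(3/2) = 129.10938^(1.5) = 1467.02214
g₁ = m₃ / m₂^(3/2) = -2788.95703 / 1467.02214 ≈ -1.901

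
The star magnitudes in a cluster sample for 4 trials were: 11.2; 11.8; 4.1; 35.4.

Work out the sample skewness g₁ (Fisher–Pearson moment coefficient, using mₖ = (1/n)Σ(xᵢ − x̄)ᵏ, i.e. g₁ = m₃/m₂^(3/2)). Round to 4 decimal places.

x̄ = (11.2 + 11.8 + 4.1 + 35.4) / 4 = 15.6250
deviations (xᵢ − x̄): -4.4250, -3.8250, -11.5250, 19.7750
Σ(xᵢ − x̄)² = 558.0875 ⇒ m₂ = 558.0875/4 = 139.52188
Σ(xᵢ − x̄)³ = 6059.6044 ⇒ m₃ = 6059.6044/4 = 1514.90109
m₂^(3/2) = 139.52188^(1.5) = 1648.02371
g₁ = m₃ / m₂^(3/2) = 1514.90109 / 1648.02371 ≈ 0.9192

0.9192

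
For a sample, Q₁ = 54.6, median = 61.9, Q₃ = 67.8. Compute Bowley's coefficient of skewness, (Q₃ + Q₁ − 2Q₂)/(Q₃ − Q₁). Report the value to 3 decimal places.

numerator: Q₃ + Q₁ − 2Q₂ = 67.8 + 54.6 − 2×61.9 = -1.4000
denominator: Q₃ − Q₁ = 67.8 − 54.6 = 13.2000
Bowley skewness = -1.4000 / 13.2000 ≈ -0.106

-0.106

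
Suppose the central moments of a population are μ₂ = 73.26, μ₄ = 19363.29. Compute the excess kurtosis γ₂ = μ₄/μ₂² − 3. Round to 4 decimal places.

0.6078

μ₂² = 73.26² = 5367.02760
μ₄/μ₂² = 19363.29 / 5367.02760 = 3.60782
γ₂ = 3.60782 − 3 ≈ 0.6078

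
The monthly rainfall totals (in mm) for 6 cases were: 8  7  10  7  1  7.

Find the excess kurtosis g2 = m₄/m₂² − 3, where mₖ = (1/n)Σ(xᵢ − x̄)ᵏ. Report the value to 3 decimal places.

x̄ = 6.6667
Σ(xᵢ − x̄)² = 45.3333 ⇒ m₂ = 7.55556
Σ(xᵢ − x̄)⁴ = 1157.7778 ⇒ m₄ = 192.96296
m₂² = 57.08642
g2 = m₄/m₂² − 3 = 3.38019 − 3 ≈ 0.380

0.380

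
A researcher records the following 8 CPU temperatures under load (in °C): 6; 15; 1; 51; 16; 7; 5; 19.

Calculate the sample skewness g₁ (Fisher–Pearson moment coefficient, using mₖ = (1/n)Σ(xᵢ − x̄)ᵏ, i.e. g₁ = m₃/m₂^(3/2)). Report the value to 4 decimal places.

1.6070

x̄ = (6 + 15 + 1 + 51 + 16 + 7 + 5 + 19) / 8 = 15.0000
deviations (xᵢ − x̄): -9.0000, 0.0000, -14.0000, 36.0000, 1.0000, -8.0000, -10.0000, 4.0000
Σ(xᵢ − x̄)² = 1754.0000 ⇒ m₂ = 1754.0000/8 = 219.25000
Σ(xᵢ − x̄)³ = 41736.0000 ⇒ m₃ = 41736.0000/8 = 5217.00000
m₂^(3/2) = 219.25000^(1.5) = 3246.45512
g₁ = m₃ / m₂^(3/2) = 5217.00000 / 3246.45512 ≈ 1.6070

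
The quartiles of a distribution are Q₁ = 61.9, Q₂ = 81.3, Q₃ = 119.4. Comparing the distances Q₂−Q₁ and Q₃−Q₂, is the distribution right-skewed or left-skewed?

Q₂ − Q₁ = 19.4;  Q₃ − Q₂ = 38.1
Q₃ − Q₂ > Q₂ − Q₁ ⇒ the upper half is more spread out ⇒ right-skewed.

right-skewed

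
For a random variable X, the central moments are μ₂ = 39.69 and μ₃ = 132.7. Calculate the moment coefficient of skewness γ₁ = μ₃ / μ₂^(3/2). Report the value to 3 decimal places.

0.531

σ = √μ₂ = √39.69 = 6.30000
σ³ = μ₂^(3/2) = 250.04700
γ₁ = μ₃/σ³ = 132.7 / 250.04700 ≈ 0.531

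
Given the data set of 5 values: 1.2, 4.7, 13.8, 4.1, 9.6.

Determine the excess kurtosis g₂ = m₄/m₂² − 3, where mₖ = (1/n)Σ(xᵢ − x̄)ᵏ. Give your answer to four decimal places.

x̄ = 6.6800
Σ(xᵢ − x̄)² = 99.8280 ⇒ m₂ = 19.96560
Σ(xᵢ − x̄)⁴ = 3604.1238 ⇒ m₄ = 720.82476
m₂² = 398.62518
g₂ = m₄/m₂² − 3 = 1.80828 − 3 ≈ -1.1917

-1.1917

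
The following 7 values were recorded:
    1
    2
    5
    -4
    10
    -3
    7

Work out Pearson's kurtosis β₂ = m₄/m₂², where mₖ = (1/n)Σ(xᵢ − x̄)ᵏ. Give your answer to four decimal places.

x̄ = 2.5714
Σ(xᵢ − x̄)² = 157.7143 ⇒ m₂ = 22.53061
Σ(xᵢ − x̄)⁴ = 6299.2303 ⇒ m₄ = 899.89005
m₂² = 507.62849
β₂ = m₄/m₂² = 899.89005 / 507.62849 ≈ 1.7727

1.7727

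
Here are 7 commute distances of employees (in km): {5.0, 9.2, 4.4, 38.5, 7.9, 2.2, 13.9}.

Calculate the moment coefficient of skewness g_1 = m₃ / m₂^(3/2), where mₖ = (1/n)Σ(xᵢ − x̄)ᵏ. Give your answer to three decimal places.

1.670

x̄ = (5.0 + 9.2 + 4.4 + 38.5 + 7.9 + 2.2 + 13.9) / 7 = 11.5857
deviations (xᵢ − x̄): -6.5857, -2.3857, -7.1857, 26.9143, -3.6857, -9.3857, 2.3143
Σ(xᵢ − x̄)² = 932.1086 ⇒ m₂ = 932.1086/7 = 133.15837
Σ(xᵢ − x̄)³ = 17961.4185 ⇒ m₃ = 17961.4185/7 = 2565.91693
m₂^(3/2) = 133.15837^(1.5) = 1536.57121
g_1 = m₃ / m₂^(3/2) = 2565.91693 / 1536.57121 ≈ 1.670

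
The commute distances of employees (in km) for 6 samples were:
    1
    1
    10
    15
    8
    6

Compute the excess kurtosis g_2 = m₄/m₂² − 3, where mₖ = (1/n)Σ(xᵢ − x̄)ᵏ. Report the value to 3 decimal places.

-1.089

x̄ = 6.8333
Σ(xᵢ − x̄)² = 146.8333 ⇒ m₂ = 24.47222
Σ(xᵢ − x̄)⁴ = 6866.8194 ⇒ m₄ = 1144.46991
m₂² = 598.88966
g_2 = m₄/m₂² − 3 = 1.91099 − 3 ≈ -1.089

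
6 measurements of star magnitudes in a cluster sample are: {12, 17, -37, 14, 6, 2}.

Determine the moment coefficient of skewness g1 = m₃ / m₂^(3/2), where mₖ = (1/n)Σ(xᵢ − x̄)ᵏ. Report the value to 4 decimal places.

-1.5045

x̄ = (12 + 17 - 37 + 14 + 6 + 2) / 6 = 2.3333
deviations (xᵢ − x̄): 9.6667, 14.6667, -39.3333, 11.6667, 3.6667, -0.3333
Σ(xᵢ − x̄)² = 2005.3333 ⇒ m₂ = 2005.3333/6 = 334.22222
Σ(xᵢ − x̄)³ = -55157.5556 ⇒ m₃ = -55157.5556/6 = -9192.92593
m₂^(3/2) = 334.22222^(1.5) = 6110.16564
g1 = m₃ / m₂^(3/2) = -9192.92593 / 6110.16564 ≈ -1.5045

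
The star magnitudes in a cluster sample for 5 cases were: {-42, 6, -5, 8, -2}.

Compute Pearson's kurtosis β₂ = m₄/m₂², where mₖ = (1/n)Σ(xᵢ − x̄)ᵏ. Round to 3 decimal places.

x̄ = -7.0000
Σ(xᵢ − x̄)² = 1648.0000 ⇒ m₂ = 329.60000
Σ(xᵢ − x̄)⁴ = 1580452.0000 ⇒ m₄ = 316090.40000
m₂² = 108636.16000
β₂ = m₄/m₂² = 316090.40000 / 108636.16000 ≈ 2.910

2.910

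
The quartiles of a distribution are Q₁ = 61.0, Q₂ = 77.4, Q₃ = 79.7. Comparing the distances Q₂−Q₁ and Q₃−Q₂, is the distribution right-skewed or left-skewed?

left-skewed

Q₂ − Q₁ = 16.4;  Q₃ − Q₂ = 2.3
Q₂ − Q₁ > Q₃ − Q₂ ⇒ the lower half is more spread out ⇒ left-skewed.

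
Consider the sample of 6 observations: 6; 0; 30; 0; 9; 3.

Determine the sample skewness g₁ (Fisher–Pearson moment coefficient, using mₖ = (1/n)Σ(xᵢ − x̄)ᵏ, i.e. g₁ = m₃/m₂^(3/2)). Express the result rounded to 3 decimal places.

x̄ = (6 + 0 + 30 + 0 + 9 + 3) / 6 = 8.0000
deviations (xᵢ − x̄): -2.0000, -8.0000, 22.0000, -8.0000, 1.0000, -5.0000
Σ(xᵢ − x̄)² = 642.0000 ⇒ m₂ = 642.0000/6 = 107.00000
Σ(xᵢ − x̄)³ = 9492.0000 ⇒ m₃ = 9492.0000/6 = 1582.00000
m₂^(3/2) = 107.00000^(1.5) = 1106.81661
g₁ = m₃ / m₂^(3/2) = 1582.00000 / 1106.81661 ≈ 1.429

1.429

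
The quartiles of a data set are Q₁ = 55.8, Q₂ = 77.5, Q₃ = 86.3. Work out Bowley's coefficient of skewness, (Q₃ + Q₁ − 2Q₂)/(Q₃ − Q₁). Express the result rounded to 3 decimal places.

-0.423

numerator: Q₃ + Q₁ − 2Q₂ = 86.3 + 55.8 − 2×77.5 = -12.9000
denominator: Q₃ − Q₁ = 86.3 − 55.8 = 30.5000
Bowley skewness = -12.9000 / 30.5000 ≈ -0.423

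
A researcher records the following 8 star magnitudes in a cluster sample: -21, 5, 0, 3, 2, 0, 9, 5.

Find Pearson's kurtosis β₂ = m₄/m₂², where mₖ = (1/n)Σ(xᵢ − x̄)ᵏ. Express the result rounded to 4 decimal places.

5.0512

x̄ = 0.3750
Σ(xᵢ − x̄)² = 583.8750 ⇒ m₂ = 72.98438
Σ(xᵢ − x̄)⁴ = 215252.6191 ⇒ m₄ = 26906.57739
m₂² = 5326.71899
β₂ = m₄/m₂² = 26906.57739 / 5326.71899 ≈ 5.0512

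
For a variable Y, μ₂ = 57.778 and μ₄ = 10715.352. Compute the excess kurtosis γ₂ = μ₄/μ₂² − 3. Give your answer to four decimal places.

0.2098

μ₂² = 57.778² = 3338.29728
μ₄/μ₂² = 10715.352 / 3338.29728 = 3.20983
γ₂ = 3.20983 − 3 ≈ 0.2098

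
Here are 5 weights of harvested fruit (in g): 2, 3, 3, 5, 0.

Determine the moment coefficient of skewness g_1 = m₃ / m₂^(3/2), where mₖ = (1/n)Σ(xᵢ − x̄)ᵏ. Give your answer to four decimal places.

x̄ = (2 + 3 + 3 + 5 + 0) / 5 = 2.6000
deviations (xᵢ − x̄): -0.6000, 0.4000, 0.4000, 2.4000, -2.6000
Σ(xᵢ − x̄)² = 13.2000 ⇒ m₂ = 13.2000/5 = 2.64000
Σ(xᵢ − x̄)³ = -3.8400 ⇒ m₃ = -3.8400/5 = -0.76800
m₂^(3/2) = 2.64000^(1.5) = 4.28949
g_1 = m₃ / m₂^(3/2) = -0.76800 / 4.28949 ≈ -0.1790

-0.1790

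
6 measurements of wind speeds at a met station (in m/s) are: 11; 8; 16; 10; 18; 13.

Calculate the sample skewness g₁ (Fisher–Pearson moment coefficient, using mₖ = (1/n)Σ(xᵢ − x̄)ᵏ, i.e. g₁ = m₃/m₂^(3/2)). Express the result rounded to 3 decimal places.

0.258

x̄ = (11 + 8 + 16 + 10 + 18 + 13) / 6 = 12.6667
deviations (xᵢ − x̄): -1.6667, -4.6667, 3.3333, -2.6667, 5.3333, 0.3333
Σ(xᵢ − x̄)² = 71.3333 ⇒ m₂ = 71.3333/6 = 11.88889
Σ(xᵢ − x̄)³ = 63.5556 ⇒ m₃ = 63.5556/6 = 10.59259
m₂^(3/2) = 11.88889^(1.5) = 40.99321
g₁ = m₃ / m₂^(3/2) = 10.59259 / 40.99321 ≈ 0.258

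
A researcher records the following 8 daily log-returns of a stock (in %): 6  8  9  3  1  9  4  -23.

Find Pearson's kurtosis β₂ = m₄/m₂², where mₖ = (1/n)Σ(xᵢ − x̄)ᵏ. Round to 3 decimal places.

x̄ = 2.1250
Σ(xᵢ − x̄)² = 780.8750 ⇒ m₂ = 97.60938
Σ(xᵢ − x̄)⁴ = 404395.7129 ⇒ m₄ = 50549.46411
m₂² = 9527.59009
β₂ = m₄/m₂² = 50549.46411 / 9527.59009 ≈ 5.306

5.306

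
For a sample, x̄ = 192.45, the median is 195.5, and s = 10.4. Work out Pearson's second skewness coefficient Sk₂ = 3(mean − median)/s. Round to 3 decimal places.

Sk₂ = 3(192.45 − 195.5) / 10.4 = 3 × -3.0500 / 10.4
    = -9.1500 / 10.4 ≈ -0.880

-0.880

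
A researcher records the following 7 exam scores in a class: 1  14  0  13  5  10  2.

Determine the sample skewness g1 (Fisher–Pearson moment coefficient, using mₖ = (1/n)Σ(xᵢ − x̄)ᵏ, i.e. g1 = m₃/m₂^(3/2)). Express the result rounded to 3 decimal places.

x̄ = (1 + 14 + 0 + 13 + 5 + 10 + 2) / 7 = 6.4286
deviations (xᵢ − x̄): -5.4286, 7.5714, -6.4286, 6.5714, -1.4286, 3.5714, -4.4286
Σ(xᵢ − x̄)² = 205.7143 ⇒ m₂ = 205.7143/7 = 29.38776
Σ(xᵢ − x̄)³ = 247.9592 ⇒ m₃ = 247.9592/7 = 35.42274
m₂^(3/2) = 29.38776^(1.5) = 159.31241
g1 = m₃ / m₂^(3/2) = 35.42274 / 159.31241 ≈ 0.222

0.222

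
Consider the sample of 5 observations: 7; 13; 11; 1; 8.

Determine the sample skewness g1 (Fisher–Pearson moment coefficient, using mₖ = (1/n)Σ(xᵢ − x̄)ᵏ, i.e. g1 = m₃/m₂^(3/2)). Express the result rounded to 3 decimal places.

x̄ = (7 + 13 + 11 + 1 + 8) / 5 = 8.0000
deviations (xᵢ − x̄): -1.0000, 5.0000, 3.0000, -7.0000, 0.0000
Σ(xᵢ − x̄)² = 84.0000 ⇒ m₂ = 84.0000/5 = 16.80000
Σ(xᵢ − x̄)³ = -192.0000 ⇒ m₃ = -192.0000/5 = -38.40000
m₂^(3/2) = 16.80000^(1.5) = 68.85951
g1 = m₃ / m₂^(3/2) = -38.40000 / 68.85951 ≈ -0.558

-0.558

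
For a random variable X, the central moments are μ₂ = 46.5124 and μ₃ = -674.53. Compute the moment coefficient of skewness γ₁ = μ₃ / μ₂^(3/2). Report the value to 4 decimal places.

-2.1264

σ = √μ₂ = √46.5124 = 6.82000
σ³ = μ₂^(3/2) = 317.21457
γ₁ = μ₃/σ³ = -674.53 / 317.21457 ≈ -2.1264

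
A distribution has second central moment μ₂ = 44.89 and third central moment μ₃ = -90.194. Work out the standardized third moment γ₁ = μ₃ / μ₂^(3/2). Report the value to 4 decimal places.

-0.2999

σ = √μ₂ = √44.89 = 6.70000
σ³ = μ₂^(3/2) = 300.76300
γ₁ = μ₃/σ³ = -90.194 / 300.76300 ≈ -0.2999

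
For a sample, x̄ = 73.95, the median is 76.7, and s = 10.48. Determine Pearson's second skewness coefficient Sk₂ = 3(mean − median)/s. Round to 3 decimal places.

Sk₂ = 3(73.95 − 76.7) / 10.48 = 3 × -2.7500 / 10.48
    = -8.2500 / 10.48 ≈ -0.787

-0.787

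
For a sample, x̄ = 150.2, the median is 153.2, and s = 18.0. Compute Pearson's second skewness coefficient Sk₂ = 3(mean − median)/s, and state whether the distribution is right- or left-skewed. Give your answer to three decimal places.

-0.500, left-skewed

Sk₂ = 3(150.2 − 153.2) / 18.0 = 3 × -3.0000 / 18.0
    = -9.0000 / 18.0 ≈ -0.500
Sk₂ < 0 ⇒ mean < median ⇒ left-skewed (negative skew).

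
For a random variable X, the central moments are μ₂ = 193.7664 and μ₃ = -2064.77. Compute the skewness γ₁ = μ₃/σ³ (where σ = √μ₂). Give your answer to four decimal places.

σ = √μ₂ = √193.7664 = 13.92000
σ³ = μ₂^(3/2) = 2697.22829
γ₁ = μ₃/σ³ = -2064.77 / 2697.22829 ≈ -0.7655

-0.7655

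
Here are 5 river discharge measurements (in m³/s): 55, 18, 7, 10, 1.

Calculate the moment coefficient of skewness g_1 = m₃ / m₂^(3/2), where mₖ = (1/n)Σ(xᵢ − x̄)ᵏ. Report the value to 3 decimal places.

1.210

x̄ = (55 + 18 + 7 + 10 + 1) / 5 = 18.2000
deviations (xᵢ − x̄): 36.8000, -0.2000, -11.2000, -8.2000, -17.2000
Σ(xᵢ − x̄)² = 1842.8000 ⇒ m₂ = 1842.8000/5 = 368.56000
Σ(xᵢ − x̄)³ = 42791.2800 ⇒ m₃ = 42791.2800/5 = 8558.25600
m₂^(3/2) = 368.56000^(1.5) = 7075.58413
g_1 = m₃ / m₂^(3/2) = 8558.25600 / 7075.58413 ≈ 1.210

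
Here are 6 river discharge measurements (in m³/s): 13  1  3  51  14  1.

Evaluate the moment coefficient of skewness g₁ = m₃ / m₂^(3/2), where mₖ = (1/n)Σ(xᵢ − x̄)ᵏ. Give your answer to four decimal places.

x̄ = (13 + 1 + 3 + 51 + 14 + 1) / 6 = 13.8333
deviations (xᵢ − x̄): -0.8333, -12.8333, -10.8333, 37.1667, 0.1667, -12.8333
Σ(xᵢ − x̄)² = 1828.8333 ⇒ m₂ = 1828.8333/6 = 304.80556
Σ(xᵢ − x̄)³ = 45841.4444 ⇒ m₃ = 45841.4444/6 = 7640.24074
m₂^(3/2) = 304.80556^(1.5) = 5321.50308
g₁ = m₃ / m₂^(3/2) = 7640.24074 / 5321.50308 ≈ 1.4357

1.4357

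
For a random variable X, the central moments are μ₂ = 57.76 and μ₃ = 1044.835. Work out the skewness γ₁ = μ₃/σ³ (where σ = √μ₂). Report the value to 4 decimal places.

σ = √μ₂ = √57.76 = 7.60000
σ³ = μ₂^(3/2) = 438.97600
γ₁ = μ₃/σ³ = 1044.835 / 438.97600 ≈ 2.3802

2.3802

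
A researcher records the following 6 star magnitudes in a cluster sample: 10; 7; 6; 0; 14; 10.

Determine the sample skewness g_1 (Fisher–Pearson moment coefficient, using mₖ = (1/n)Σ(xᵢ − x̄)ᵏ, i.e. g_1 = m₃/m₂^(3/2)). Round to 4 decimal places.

-0.4753

x̄ = (10 + 7 + 6 + 0 + 14 + 10) / 6 = 7.8333
deviations (xᵢ − x̄): 2.1667, -0.8333, -1.8333, -7.8333, 6.1667, 2.1667
Σ(xᵢ − x̄)² = 112.8333 ⇒ m₂ = 112.8333/6 = 18.80556
Σ(xᵢ − x̄)³ = -232.5556 ⇒ m₃ = -232.5556/6 = -38.75926
m₂^(3/2) = 18.80556^(1.5) = 81.55099
g_1 = m₃ / m₂^(3/2) = -38.75926 / 81.55099 ≈ -0.4753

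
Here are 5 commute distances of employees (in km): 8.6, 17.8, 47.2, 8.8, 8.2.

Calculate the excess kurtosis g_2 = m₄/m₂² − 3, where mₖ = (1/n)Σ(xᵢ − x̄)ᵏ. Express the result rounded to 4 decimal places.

x̄ = 18.1200
Σ(xᵢ − x̄)² = 1121.6480 ⇒ m₂ = 224.32960
Σ(xᵢ − x̄)⁴ = 740560.6098 ⇒ m₄ = 148112.12196
m₂² = 50323.76944
g_2 = m₄/m₂² − 3 = 2.94318 − 3 ≈ -0.0568

-0.0568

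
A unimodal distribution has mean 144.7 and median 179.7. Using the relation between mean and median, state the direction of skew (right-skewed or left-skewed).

left-skewed

mean − median = 144.7 − 179.7 = -35.0
mean < median ⇒ the longer tail is on the left ⇒ left-skewed (negatively skewed).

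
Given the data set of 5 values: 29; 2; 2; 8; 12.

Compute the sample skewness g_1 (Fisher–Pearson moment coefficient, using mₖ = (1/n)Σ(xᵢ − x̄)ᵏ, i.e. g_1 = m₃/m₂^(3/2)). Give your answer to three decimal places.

1.003

x̄ = (29 + 2 + 2 + 8 + 12) / 5 = 10.6000
deviations (xᵢ − x̄): 18.4000, -8.6000, -8.6000, -2.6000, 1.4000
Σ(xᵢ − x̄)² = 495.2000 ⇒ m₂ = 495.2000/5 = 99.04000
Σ(xᵢ − x̄)³ = 4942.5600 ⇒ m₃ = 4942.5600/5 = 988.51200
m₂^(3/2) = 99.04000^(1.5) = 985.63462
g_1 = m₃ / m₂^(3/2) = 988.51200 / 985.63462 ≈ 1.003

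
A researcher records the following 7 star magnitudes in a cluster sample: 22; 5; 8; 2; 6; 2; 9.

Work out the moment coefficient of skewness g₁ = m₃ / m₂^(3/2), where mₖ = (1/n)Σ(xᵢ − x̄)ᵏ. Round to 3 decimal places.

x̄ = (22 + 5 + 8 + 2 + 6 + 2 + 9) / 7 = 7.7143
deviations (xᵢ − x̄): 14.2857, -2.7143, 0.2857, -5.7143, -1.7143, -5.7143, 1.2857
Σ(xᵢ − x̄)² = 281.4286 ⇒ m₂ = 281.4286/7 = 40.20408
Σ(xᵢ − x̄)³ = 2519.3878 ⇒ m₃ = 2519.3878/7 = 359.91254
m₂^(3/2) = 40.20408^(1.5) = 254.92077
g₁ = m₃ / m₂^(3/2) = 359.91254 / 254.92077 ≈ 1.412

1.412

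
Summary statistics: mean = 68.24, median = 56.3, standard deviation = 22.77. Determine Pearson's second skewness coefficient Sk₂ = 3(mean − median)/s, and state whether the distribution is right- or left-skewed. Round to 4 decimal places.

1.5731, right-skewed

Sk₂ = 3(68.24 − 56.3) / 22.77 = 3 × 11.9400 / 22.77
    = 35.8200 / 22.77 ≈ 1.5731
Sk₂ > 0 ⇒ mean > median ⇒ right-skewed (positive skew).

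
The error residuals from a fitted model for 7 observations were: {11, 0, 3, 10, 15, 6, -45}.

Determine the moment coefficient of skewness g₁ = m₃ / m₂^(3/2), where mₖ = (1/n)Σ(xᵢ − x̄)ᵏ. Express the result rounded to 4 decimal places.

x̄ = (11 + 0 + 3 + 10 + 15 + 6 - 45) / 7 = 0.0000
deviations (xᵢ − x̄): 11.0000, 0.0000, 3.0000, 10.0000, 15.0000, 6.0000, -45.0000
Σ(xᵢ − x̄)² = 2516.0000 ⇒ m₂ = 2516.0000/7 = 359.42857
Σ(xᵢ − x̄)³ = -85176.0000 ⇒ m₃ = -85176.0000/7 = -12168.00000
m₂^(3/2) = 359.42857^(1.5) = 6814.26306
g₁ = m₃ / m₂^(3/2) = -12168.00000 / 6814.26306 ≈ -1.7857

-1.7857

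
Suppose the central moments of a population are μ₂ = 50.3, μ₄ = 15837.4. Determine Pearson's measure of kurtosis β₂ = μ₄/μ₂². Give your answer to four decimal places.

6.2596

μ₂² = 50.3² = 2530.09000
μ₄/μ₂² = 15837.4 / 2530.09000 = 6.25962
β₂ ≈ 6.2596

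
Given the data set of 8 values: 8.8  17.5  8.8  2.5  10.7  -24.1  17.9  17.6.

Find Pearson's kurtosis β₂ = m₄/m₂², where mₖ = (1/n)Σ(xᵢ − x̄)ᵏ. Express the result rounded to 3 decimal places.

x̄ = 7.4625
Σ(xᵢ − x̄)² = 1347.3387 ⇒ m₂ = 168.41734
Σ(xᵢ − x̄)⁴ = 1025700.5620 ⇒ m₄ = 128212.57025
m₂² = 28364.40168
β₂ = m₄/m₂² = 128212.57025 / 28364.40168 ≈ 4.520

4.520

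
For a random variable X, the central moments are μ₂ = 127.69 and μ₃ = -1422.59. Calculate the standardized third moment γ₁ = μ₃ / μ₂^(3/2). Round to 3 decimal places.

σ = √μ₂ = √127.69 = 11.30000
σ³ = μ₂^(3/2) = 1442.89700
γ₁ = μ₃/σ³ = -1422.59 / 1442.89700 ≈ -0.986

-0.986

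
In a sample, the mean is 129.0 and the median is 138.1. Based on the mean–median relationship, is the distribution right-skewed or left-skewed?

mean − median = 129.0 − 138.1 = -9.1
mean < median ⇒ the longer tail is on the left ⇒ left-skewed (negatively skewed).

left-skewed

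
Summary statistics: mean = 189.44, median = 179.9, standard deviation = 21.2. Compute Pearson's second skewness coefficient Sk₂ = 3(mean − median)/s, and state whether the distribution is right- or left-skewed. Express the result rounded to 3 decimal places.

Sk₂ = 3(189.44 − 179.9) / 21.2 = 3 × 9.5400 / 21.2
    = 28.6200 / 21.2 ≈ 1.350
Sk₂ > 0 ⇒ mean > median ⇒ right-skewed (positive skew).

1.350, right-skewed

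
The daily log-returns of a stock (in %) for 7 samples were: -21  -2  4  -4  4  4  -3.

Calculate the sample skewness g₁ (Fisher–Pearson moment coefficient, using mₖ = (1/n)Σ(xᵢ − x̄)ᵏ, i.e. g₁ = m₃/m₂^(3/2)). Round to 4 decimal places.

-1.3971

x̄ = (-21 - 2 + 4 - 4 + 4 + 4 - 3) / 7 = -2.5714
deviations (xᵢ − x̄): -18.4286, 0.5714, 6.5714, -1.4286, 6.5714, 6.5714, -0.4286
Σ(xᵢ − x̄)² = 471.7143 ⇒ m₂ = 471.7143/7 = 67.38776
Σ(xᵢ − x̄)³ = -5410.0408 ⇒ m₃ = -5410.0408/7 = -772.86297
m₂^(3/2) = 67.38776^(1.5) = 553.18639
g₁ = m₃ / m₂^(3/2) = -772.86297 / 553.18639 ≈ -1.3971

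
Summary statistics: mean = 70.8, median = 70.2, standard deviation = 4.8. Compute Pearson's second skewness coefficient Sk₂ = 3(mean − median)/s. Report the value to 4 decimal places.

Sk₂ = 3(70.8 − 70.2) / 4.8 = 3 × 0.6000 / 4.8
    = 1.8000 / 4.8 ≈ 0.3750

0.3750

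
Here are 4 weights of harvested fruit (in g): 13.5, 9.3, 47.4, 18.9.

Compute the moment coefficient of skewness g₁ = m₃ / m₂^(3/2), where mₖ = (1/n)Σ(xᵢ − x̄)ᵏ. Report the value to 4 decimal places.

0.9797

x̄ = (13.5 + 9.3 + 47.4 + 18.9) / 4 = 22.2750
deviations (xᵢ − x̄): -8.7750, -12.9750, 25.1250, -3.3750
Σ(xᵢ − x̄)² = 888.0075 ⇒ m₂ = 888.0075/4 = 222.00188
Σ(xᵢ − x̄)³ = 12962.0756 ⇒ m₃ = 12962.0756/4 = 3240.51891
m₂^(3/2) = 222.00188^(1.5) = 3307.76741
g₁ = m₃ / m₂^(3/2) = 3240.51891 / 3307.76741 ≈ 0.9797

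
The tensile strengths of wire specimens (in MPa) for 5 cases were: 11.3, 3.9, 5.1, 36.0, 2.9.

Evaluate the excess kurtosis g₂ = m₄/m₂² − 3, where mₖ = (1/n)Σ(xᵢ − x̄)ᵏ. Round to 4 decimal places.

-0.0404

x̄ = 11.8400
Σ(xᵢ − x̄)² = 772.3920 ⇒ m₂ = 154.47840
Σ(xᵢ − x̄)⁴ = 353138.2567 ⇒ m₄ = 70627.65134
m₂² = 23863.57607
g₂ = m₄/m₂² − 3 = 2.95964 − 3 ≈ -0.0404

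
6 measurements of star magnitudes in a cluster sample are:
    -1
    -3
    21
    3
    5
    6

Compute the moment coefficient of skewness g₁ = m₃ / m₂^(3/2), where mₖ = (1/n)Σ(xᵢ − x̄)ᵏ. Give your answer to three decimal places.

1.137

x̄ = (-1 - 3 + 21 + 3 + 5 + 6) / 6 = 5.1667
deviations (xᵢ − x̄): -6.1667, -8.1667, 15.8333, -2.1667, -0.1667, 0.8333
Σ(xᵢ − x̄)² = 360.8333 ⇒ m₂ = 360.8333/6 = 60.13889
Σ(xᵢ − x̄)³ = 3180.5556 ⇒ m₃ = 3180.5556/6 = 530.09259
m₂^(3/2) = 60.13889^(1.5) = 466.37268
g₁ = m₃ / m₂^(3/2) = 530.09259 / 466.37268 ≈ 1.137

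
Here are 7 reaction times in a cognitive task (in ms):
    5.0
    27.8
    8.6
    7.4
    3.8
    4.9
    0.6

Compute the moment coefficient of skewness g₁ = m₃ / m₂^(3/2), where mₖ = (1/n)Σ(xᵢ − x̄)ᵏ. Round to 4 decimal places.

1.6920

x̄ = (5.0 + 27.8 + 8.6 + 7.4 + 3.8 + 4.9 + 0.6) / 7 = 8.3000
deviations (xᵢ − x̄): -3.3000, 19.5000, 0.3000, -0.9000, -4.5000, -3.4000, -7.7000
Σ(xᵢ − x̄)² = 483.1400 ⇒ m₂ = 483.1400/7 = 69.02000
Σ(xᵢ − x̄)³ = 6791.2740 ⇒ m₃ = 6791.2740/7 = 970.18200
m₂^(3/2) = 69.02000^(1.5) = 573.40626
g₁ = m₃ / m₂^(3/2) = 970.18200 / 573.40626 ≈ 1.6920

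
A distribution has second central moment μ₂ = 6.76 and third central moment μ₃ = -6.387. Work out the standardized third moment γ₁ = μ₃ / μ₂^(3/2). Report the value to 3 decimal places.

-0.363

σ = √μ₂ = √6.76 = 2.60000
σ³ = μ₂^(3/2) = 17.57600
γ₁ = μ₃/σ³ = -6.387 / 17.57600 ≈ -0.363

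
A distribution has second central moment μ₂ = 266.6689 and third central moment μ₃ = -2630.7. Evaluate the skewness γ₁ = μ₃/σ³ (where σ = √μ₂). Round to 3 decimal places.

-0.604

σ = √μ₂ = √266.6689 = 16.33000
σ³ = μ₂^(3/2) = 4354.70314
γ₁ = μ₃/σ³ = -2630.7 / 4354.70314 ≈ -0.604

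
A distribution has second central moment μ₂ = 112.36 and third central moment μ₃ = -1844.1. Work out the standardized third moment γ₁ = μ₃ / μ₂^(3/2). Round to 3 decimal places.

σ = √μ₂ = √112.36 = 10.60000
σ³ = μ₂^(3/2) = 1191.01600
γ₁ = μ₃/σ³ = -1844.1 / 1191.01600 ≈ -1.548

-1.548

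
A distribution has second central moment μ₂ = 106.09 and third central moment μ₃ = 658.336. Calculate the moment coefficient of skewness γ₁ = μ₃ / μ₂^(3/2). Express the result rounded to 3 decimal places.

σ = √μ₂ = √106.09 = 10.30000
σ³ = μ₂^(3/2) = 1092.72700
γ₁ = μ₃/σ³ = 658.336 / 1092.72700 ≈ 0.602

0.602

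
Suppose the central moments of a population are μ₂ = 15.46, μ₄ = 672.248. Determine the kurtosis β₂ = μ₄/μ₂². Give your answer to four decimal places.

2.8126

μ₂² = 15.46² = 239.01160
μ₄/μ₂² = 672.248 / 239.01160 = 2.81262
β₂ ≈ 2.8126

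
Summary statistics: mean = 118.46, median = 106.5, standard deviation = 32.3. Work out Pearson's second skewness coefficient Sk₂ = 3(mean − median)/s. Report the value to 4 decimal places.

1.1108

Sk₂ = 3(118.46 − 106.5) / 32.3 = 3 × 11.9600 / 32.3
    = 35.8800 / 32.3 ≈ 1.1108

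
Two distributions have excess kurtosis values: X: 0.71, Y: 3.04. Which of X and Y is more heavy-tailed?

Y

Higher excess kurtosis ⇒ heavier tails relative to the normal distribution.
0.71 vs 3.04: the larger is 3.04, so Y has heavier tails.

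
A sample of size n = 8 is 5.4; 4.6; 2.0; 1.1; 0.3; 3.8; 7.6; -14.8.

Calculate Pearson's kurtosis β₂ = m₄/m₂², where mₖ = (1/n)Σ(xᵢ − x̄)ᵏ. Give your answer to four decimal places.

4.8982

x̄ = 1.2500
Σ(xᵢ − x̄)² = 334.3600 ⇒ m₂ = 41.79500
Σ(xᵢ − x̄)⁴ = 68450.9250 ⇒ m₄ = 8556.36562
m₂² = 1746.82203
β₂ = m₄/m₂² = 8556.36562 / 1746.82203 ≈ 4.8982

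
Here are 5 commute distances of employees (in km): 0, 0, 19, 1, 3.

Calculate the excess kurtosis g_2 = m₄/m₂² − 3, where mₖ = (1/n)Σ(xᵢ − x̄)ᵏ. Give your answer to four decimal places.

0.1329

x̄ = 4.6000
Σ(xᵢ − x̄)² = 265.2000 ⇒ m₂ = 53.04000
Σ(xᵢ − x̄)⁴ = 44068.1760 ⇒ m₄ = 8813.63520
m₂² = 2813.24160
g_2 = m₄/m₂² − 3 = 3.13291 − 3 ≈ 0.1329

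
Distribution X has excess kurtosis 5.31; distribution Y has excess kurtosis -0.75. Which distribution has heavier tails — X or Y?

Higher excess kurtosis ⇒ heavier tails relative to the normal distribution.
5.31 vs -0.75: the larger is 5.31, so X has heavier tails. (X is leptokurtic — heavier-than-normal tails; the other is platykurtic.)

X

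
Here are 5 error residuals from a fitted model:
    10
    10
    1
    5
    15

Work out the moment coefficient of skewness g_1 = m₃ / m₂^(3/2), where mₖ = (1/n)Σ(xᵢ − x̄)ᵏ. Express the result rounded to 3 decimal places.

-0.145

x̄ = (10 + 10 + 1 + 5 + 15) / 5 = 8.2000
deviations (xᵢ − x̄): 1.8000, 1.8000, -7.2000, -3.2000, 6.8000
Σ(xᵢ − x̄)² = 114.8000 ⇒ m₂ = 114.8000/5 = 22.96000
Σ(xᵢ − x̄)³ = -79.9200 ⇒ m₃ = -79.9200/5 = -15.98400
m₂^(3/2) = 22.96000^(1.5) = 110.01650
g_1 = m₃ / m₂^(3/2) = -15.98400 / 110.01650 ≈ -0.145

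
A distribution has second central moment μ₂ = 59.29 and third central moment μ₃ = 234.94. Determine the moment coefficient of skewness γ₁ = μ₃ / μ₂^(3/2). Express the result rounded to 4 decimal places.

0.5146

σ = √μ₂ = √59.29 = 7.70000
σ³ = μ₂^(3/2) = 456.53300
γ₁ = μ₃/σ³ = 234.94 / 456.53300 ≈ 0.5146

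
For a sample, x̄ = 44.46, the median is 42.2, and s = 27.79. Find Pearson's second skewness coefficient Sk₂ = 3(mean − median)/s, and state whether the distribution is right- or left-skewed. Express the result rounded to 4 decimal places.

0.2440, right-skewed

Sk₂ = 3(44.46 − 42.2) / 27.79 = 3 × 2.2600 / 27.79
    = 6.7800 / 27.79 ≈ 0.2440
Sk₂ > 0 ⇒ mean > median ⇒ right-skewed (positive skew).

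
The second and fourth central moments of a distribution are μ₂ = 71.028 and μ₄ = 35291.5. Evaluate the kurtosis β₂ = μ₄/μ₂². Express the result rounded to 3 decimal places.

6.995

μ₂² = 71.028² = 5044.97678
μ₄/μ₂² = 35291.5 / 5044.97678 = 6.99537
β₂ ≈ 6.995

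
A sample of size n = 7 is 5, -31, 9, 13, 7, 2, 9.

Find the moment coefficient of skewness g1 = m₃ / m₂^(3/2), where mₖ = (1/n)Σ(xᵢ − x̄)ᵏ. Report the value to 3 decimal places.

x̄ = (5 - 31 + 9 + 13 + 7 + 2 + 9) / 7 = 2.0000
deviations (xᵢ − x̄): 3.0000, -33.0000, 7.0000, 11.0000, 5.0000, 0.0000, 7.0000
Σ(xᵢ − x̄)² = 1342.0000 ⇒ m₂ = 1342.0000/7 = 191.71429
Σ(xᵢ − x̄)³ = -33768.0000 ⇒ m₃ = -33768.0000/7 = -4824.00000
m₂^(3/2) = 191.71429^(1.5) = 2654.49379
g1 = m₃ / m₂^(3/2) = -4824.00000 / 2654.49379 ≈ -1.817

-1.817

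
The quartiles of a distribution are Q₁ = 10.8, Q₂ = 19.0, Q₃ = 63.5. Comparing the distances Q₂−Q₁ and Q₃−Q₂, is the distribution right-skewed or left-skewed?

Q₂ − Q₁ = 8.2;  Q₃ − Q₂ = 44.5
Q₃ − Q₂ > Q₂ − Q₁ ⇒ the upper half is more spread out ⇒ right-skewed.

right-skewed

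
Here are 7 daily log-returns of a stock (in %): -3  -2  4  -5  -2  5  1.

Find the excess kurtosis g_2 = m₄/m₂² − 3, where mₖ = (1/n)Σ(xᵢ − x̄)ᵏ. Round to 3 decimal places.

x̄ = -0.2857
Σ(xᵢ − x̄)² = 83.4286 ⇒ m₂ = 11.91837
Σ(xᵢ − x̄)⁴ = 1686.1458 ⇒ m₄ = 240.87797
m₂² = 142.04748
g_2 = m₄/m₂² − 3 = 1.69576 − 3 ≈ -1.304

-1.304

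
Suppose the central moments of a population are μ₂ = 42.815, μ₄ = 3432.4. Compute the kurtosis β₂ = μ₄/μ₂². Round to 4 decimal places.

μ₂² = 42.815² = 1833.12422
μ₄/μ₂² = 3432.4 / 1833.12422 = 1.87243
β₂ ≈ 1.8724

1.8724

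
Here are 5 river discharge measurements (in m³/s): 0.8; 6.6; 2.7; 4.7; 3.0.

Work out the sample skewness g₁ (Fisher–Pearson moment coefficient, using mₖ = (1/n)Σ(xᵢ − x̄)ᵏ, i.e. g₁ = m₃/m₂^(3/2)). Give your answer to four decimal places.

0.2055

x̄ = (0.8 + 6.6 + 2.7 + 4.7 + 3.0) / 5 = 3.5600
deviations (xᵢ − x̄): -2.7600, 3.0400, -0.8600, 1.1400, -0.5600
Σ(xᵢ − x̄)² = 19.2120 ⇒ m₂ = 19.2120/5 = 3.84240
Σ(xᵢ − x̄)³ = 7.7398 ⇒ m₃ = 7.7398/5 = 1.54795
m₂^(3/2) = 3.84240^(1.5) = 7.53189
g₁ = m₃ / m₂^(3/2) = 1.54795 / 7.53189 ≈ 0.2055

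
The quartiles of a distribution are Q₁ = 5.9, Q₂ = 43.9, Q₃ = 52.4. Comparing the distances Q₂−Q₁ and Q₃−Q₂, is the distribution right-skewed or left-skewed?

Q₂ − Q₁ = 38.0;  Q₃ − Q₂ = 8.5
Q₂ − Q₁ > Q₃ − Q₂ ⇒ the lower half is more spread out ⇒ left-skewed.

left-skewed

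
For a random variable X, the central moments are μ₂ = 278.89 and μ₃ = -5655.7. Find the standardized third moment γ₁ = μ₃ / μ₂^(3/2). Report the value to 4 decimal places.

σ = √μ₂ = √278.89 = 16.70000
σ³ = μ₂^(3/2) = 4657.46300
γ₁ = μ₃/σ³ = -5655.7 / 4657.46300 ≈ -1.2143

-1.2143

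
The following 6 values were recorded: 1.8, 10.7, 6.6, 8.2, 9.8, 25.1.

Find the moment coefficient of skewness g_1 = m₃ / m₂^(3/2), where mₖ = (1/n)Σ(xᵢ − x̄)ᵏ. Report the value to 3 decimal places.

1.126

x̄ = (1.8 + 10.7 + 6.6 + 8.2 + 9.8 + 25.1) / 6 = 10.3667
deviations (xᵢ − x̄): -8.5667, 0.3333, -3.7667, -2.1667, -0.5667, 14.7333
Σ(xᵢ − x̄)² = 309.7733 ⇒ m₂ = 309.7733/6 = 51.62889
Σ(xᵢ − x̄)³ = 2505.7356 ⇒ m₃ = 2505.7356/6 = 417.62259
m₂^(3/2) = 51.62889^(1.5) = 370.97032
g_1 = m₃ / m₂^(3/2) = 417.62259 / 370.97032 ≈ 1.126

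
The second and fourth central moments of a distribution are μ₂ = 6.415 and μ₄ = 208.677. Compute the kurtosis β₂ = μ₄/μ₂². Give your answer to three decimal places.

μ₂² = 6.415² = 41.15223
μ₄/μ₂² = 208.677 / 41.15223 = 5.07086
β₂ ≈ 5.071

5.071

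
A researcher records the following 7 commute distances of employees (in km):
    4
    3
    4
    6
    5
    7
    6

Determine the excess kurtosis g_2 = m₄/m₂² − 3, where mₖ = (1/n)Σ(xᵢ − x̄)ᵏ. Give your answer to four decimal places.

x̄ = 5.0000
Σ(xᵢ − x̄)² = 12.0000 ⇒ m₂ = 1.71429
Σ(xᵢ − x̄)⁴ = 36.0000 ⇒ m₄ = 5.14286
m₂² = 2.93878
g_2 = m₄/m₂² − 3 = 1.75000 − 3 ≈ -1.2500

-1.2500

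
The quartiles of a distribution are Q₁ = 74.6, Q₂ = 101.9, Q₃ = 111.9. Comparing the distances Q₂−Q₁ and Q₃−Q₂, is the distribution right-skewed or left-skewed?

Q₂ − Q₁ = 27.3;  Q₃ − Q₂ = 10.0
Q₂ − Q₁ > Q₃ − Q₂ ⇒ the lower half is more spread out ⇒ left-skewed.

left-skewed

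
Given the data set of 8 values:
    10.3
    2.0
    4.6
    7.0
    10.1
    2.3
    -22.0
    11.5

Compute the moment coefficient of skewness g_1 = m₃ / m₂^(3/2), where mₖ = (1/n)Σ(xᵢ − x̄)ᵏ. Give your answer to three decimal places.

-1.775

x̄ = (10.3 + 2.0 + 4.6 + 7.0 + 10.1 + 2.3 - 22.0 + 11.5) / 8 = 3.2250
deviations (xᵢ − x̄): 7.0750, -1.2250, 1.3750, 3.7750, 6.8750, -0.9250, -25.2250, 8.2750
Σ(xᵢ − x̄)² = 820.5950 ⇒ m₂ = 820.5950/8 = 102.57438
Σ(xᵢ − x̄)³ = -14751.1868 ⇒ m₃ = -14751.1868/8 = -1843.89834
m₂^(3/2) = 102.57438^(1.5) = 1038.86310
g_1 = m₃ / m₂^(3/2) = -1843.89834 / 1038.86310 ≈ -1.775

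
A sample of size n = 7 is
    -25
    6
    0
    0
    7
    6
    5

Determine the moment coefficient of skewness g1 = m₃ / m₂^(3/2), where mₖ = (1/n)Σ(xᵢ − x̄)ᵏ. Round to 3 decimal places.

-1.779

x̄ = (-25 + 6 + 0 + 0 + 7 + 6 + 5) / 7 = -0.1429
deviations (xᵢ − x̄): -24.8571, 6.1429, 0.1429, 0.1429, 7.1429, 6.1429, 5.1429
Σ(xᵢ − x̄)² = 770.8571 ⇒ m₂ = 770.8571/7 = 110.12245
Σ(xᵢ − x̄)³ = -14394.6122 ⇒ m₃ = -14394.6122/7 = -2056.37318
m₂^(3/2) = 110.12245^(1.5) = 1155.61665
g1 = m₃ / m₂^(3/2) = -2056.37318 / 1155.61665 ≈ -1.779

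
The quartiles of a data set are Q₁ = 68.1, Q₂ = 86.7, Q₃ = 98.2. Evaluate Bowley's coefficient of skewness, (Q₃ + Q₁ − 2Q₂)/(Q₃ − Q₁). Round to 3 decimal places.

numerator: Q₃ + Q₁ − 2Q₂ = 98.2 + 68.1 − 2×86.7 = -7.1000
denominator: Q₃ − Q₁ = 98.2 − 68.1 = 30.1000
Bowley skewness = -7.1000 / 30.1000 ≈ -0.236

-0.236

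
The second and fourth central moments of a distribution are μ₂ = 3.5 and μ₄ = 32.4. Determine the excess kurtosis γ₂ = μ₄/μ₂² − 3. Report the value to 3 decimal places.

μ₂² = 3.5² = 12.25000
μ₄/μ₂² = 32.4 / 12.25000 = 2.64490
γ₂ = 2.64490 − 3 ≈ -0.355

-0.355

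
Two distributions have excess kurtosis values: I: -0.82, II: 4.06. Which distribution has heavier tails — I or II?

II

Higher excess kurtosis ⇒ heavier tails relative to the normal distribution.
-0.82 vs 4.06: the larger is 4.06, so II has heavier tails. (II is leptokurtic — heavier-than-normal tails; the other is platykurtic.)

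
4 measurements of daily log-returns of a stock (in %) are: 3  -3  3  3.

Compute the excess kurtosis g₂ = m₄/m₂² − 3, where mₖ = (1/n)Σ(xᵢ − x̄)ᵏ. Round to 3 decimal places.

x̄ = 1.5000
Σ(xᵢ − x̄)² = 27.0000 ⇒ m₂ = 6.75000
Σ(xᵢ − x̄)⁴ = 425.2500 ⇒ m₄ = 106.31250
m₂² = 45.56250
g₂ = m₄/m₂² − 3 = 2.33333 − 3 ≈ -0.667

-0.667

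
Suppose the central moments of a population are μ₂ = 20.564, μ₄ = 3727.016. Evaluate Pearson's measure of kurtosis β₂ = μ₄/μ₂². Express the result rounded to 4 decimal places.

μ₂² = 20.564² = 422.87810
μ₄/μ₂² = 3727.016 / 422.87810 = 8.81345
β₂ ≈ 8.8135

8.8135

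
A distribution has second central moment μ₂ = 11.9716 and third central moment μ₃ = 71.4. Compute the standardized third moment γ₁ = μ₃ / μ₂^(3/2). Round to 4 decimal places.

1.7237

σ = √μ₂ = √11.9716 = 3.46000
σ³ = μ₂^(3/2) = 41.42174
γ₁ = μ₃/σ³ = 71.4 / 41.42174 ≈ 1.7237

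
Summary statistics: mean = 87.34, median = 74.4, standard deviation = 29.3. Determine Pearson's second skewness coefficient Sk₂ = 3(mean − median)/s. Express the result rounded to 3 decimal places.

1.325

Sk₂ = 3(87.34 − 74.4) / 29.3 = 3 × 12.9400 / 29.3
    = 38.8200 / 29.3 ≈ 1.325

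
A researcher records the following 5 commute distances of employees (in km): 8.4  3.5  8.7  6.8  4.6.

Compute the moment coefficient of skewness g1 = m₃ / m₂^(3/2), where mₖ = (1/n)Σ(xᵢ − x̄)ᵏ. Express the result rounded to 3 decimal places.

-0.230

x̄ = (8.4 + 3.5 + 8.7 + 6.8 + 4.6) / 5 = 6.4000
deviations (xᵢ − x̄): 2.0000, -2.9000, 2.3000, 0.4000, -1.8000
Σ(xᵢ − x̄)² = 21.1000 ⇒ m₂ = 21.1000/5 = 4.22000
Σ(xᵢ − x̄)³ = -9.9900 ⇒ m₃ = -9.9900/5 = -1.99800
m₂^(3/2) = 4.22000^(1.5) = 8.66899
g1 = m₃ / m₂^(3/2) = -1.99800 / 8.66899 ≈ -0.230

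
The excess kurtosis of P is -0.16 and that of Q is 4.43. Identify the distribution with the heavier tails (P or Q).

Q

Higher excess kurtosis ⇒ heavier tails relative to the normal distribution.
-0.16 vs 4.43: the larger is 4.43, so Q has heavier tails. (Q is leptokurtic — heavier-than-normal tails; the other is platykurtic.)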